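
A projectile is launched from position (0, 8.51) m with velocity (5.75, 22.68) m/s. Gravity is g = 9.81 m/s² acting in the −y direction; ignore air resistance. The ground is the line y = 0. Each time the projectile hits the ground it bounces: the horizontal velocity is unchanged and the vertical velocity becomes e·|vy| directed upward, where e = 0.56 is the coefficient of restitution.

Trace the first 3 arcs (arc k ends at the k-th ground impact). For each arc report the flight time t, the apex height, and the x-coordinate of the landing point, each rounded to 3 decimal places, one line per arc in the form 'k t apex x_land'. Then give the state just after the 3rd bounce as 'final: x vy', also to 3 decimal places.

1 4.973 34.727 28.593
2 2.980 10.890 45.729
3 1.669 3.415 55.325
final: 55.325 4.584

Arc 1: start y=8.510, vy=22.680 → t=4.973, apex=34.727, x_land=28.593, impact vy=-26.103
  bounce: vy ← 0.56·26.103 = 14.617
Arc 2: start y=0.000, vy=14.617 → t=2.980, apex=10.890, x_land=45.729, impact vy=-14.617
  bounce: vy ← 0.56·14.617 = 8.186
Arc 3: start y=0.000, vy=8.186 → t=1.669, apex=3.415, x_land=55.325, impact vy=-8.186
  bounce: vy ← 0.56·8.186 = 4.584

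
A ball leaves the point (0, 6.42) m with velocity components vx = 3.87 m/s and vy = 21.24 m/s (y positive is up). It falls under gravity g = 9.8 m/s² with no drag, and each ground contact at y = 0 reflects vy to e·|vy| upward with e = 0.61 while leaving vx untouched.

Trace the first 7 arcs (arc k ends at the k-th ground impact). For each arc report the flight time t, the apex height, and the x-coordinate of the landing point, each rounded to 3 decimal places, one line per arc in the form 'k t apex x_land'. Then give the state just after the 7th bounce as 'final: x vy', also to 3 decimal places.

Arc 1: start y=6.420, vy=21.240 → t=4.618, apex=29.437, x_land=17.873, impact vy=-24.020
  bounce: vy ← 0.61·24.020 = 14.652
Arc 2: start y=0.000, vy=14.652 → t=2.990, apex=10.954, x_land=29.445, impact vy=-14.652
  bounce: vy ← 0.61·14.652 = 8.938
Arc 3: start y=0.000, vy=8.938 → t=1.824, apex=4.076, x_land=36.505, impact vy=-8.938
  bounce: vy ← 0.61·8.938 = 5.452
Arc 4: start y=0.000, vy=5.452 → t=1.113, apex=1.517, x_land=40.811, impact vy=-5.452
  bounce: vy ← 0.61·5.452 = 3.326
Arc 5: start y=0.000, vy=3.326 → t=0.679, apex=0.564, x_land=43.437, impact vy=-3.326
  bounce: vy ← 0.61·3.326 = 2.029
Arc 6: start y=0.000, vy=2.029 → t=0.414, apex=0.210, x_land=45.040, impact vy=-2.029
  bounce: vy ← 0.61·2.029 = 1.238
Arc 7: start y=0.000, vy=1.238 → t=0.253, apex=0.078, x_land=46.017, impact vy=-1.238
  bounce: vy ← 0.61·1.238 = 0.755

1 4.618 29.437 17.873
2 2.990 10.954 29.445
3 1.824 4.076 36.505
4 1.113 1.517 40.811
5 0.679 0.564 43.437
6 0.414 0.210 45.040
7 0.253 0.078 46.017
final: 46.017 0.755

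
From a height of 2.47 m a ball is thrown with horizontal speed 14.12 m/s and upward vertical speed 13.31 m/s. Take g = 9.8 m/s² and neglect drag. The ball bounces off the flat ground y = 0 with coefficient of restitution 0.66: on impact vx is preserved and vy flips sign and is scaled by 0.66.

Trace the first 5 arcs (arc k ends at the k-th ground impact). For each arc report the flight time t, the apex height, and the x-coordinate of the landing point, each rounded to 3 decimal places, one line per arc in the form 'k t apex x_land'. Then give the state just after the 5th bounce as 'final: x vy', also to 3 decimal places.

1 2.891 11.509 40.817
2 2.023 5.013 69.381
3 1.335 2.184 88.233
4 0.881 0.951 100.676
5 0.582 0.414 108.888
final: 108.888 1.881

Arc 1: start y=2.470, vy=13.310 → t=2.891, apex=11.509, x_land=40.817, impact vy=-15.019
  bounce: vy ← 0.66·15.019 = 9.912
Arc 2: start y=0.000, vy=9.912 → t=2.023, apex=5.013, x_land=69.381, impact vy=-9.912
  bounce: vy ← 0.66·9.912 = 6.542
Arc 3: start y=0.000, vy=6.542 → t=1.335, apex=2.184, x_land=88.233, impact vy=-6.542
  bounce: vy ← 0.66·6.542 = 4.318
Arc 4: start y=0.000, vy=4.318 → t=0.881, apex=0.951, x_land=100.676, impact vy=-4.318
  bounce: vy ← 0.66·4.318 = 2.850
Arc 5: start y=0.000, vy=2.850 → t=0.582, apex=0.414, x_land=108.888, impact vy=-2.850
  bounce: vy ← 0.66·2.850 = 1.881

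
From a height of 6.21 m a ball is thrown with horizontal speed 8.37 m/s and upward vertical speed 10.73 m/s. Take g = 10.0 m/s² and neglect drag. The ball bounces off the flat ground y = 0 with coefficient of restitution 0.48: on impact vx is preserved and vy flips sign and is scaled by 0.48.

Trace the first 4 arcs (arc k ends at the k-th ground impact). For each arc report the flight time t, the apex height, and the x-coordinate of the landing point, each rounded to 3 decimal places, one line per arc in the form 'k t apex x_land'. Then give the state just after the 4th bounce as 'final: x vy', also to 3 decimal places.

1 2.620 11.967 21.930
2 1.485 2.757 34.360
3 0.713 0.635 40.327
4 0.342 0.146 43.191
final: 43.191 0.821

Arc 1: start y=6.210, vy=10.730 → t=2.620, apex=11.967, x_land=21.930, impact vy=-15.470
  bounce: vy ← 0.48·15.470 = 7.426
Arc 2: start y=0.000, vy=7.426 → t=1.485, apex=2.757, x_land=34.360, impact vy=-7.426
  bounce: vy ← 0.48·7.426 = 3.564
Arc 3: start y=0.000, vy=3.564 → t=0.713, apex=0.635, x_land=40.327, impact vy=-3.564
  bounce: vy ← 0.48·3.564 = 1.711
Arc 4: start y=0.000, vy=1.711 → t=0.342, apex=0.146, x_land=43.191, impact vy=-1.711
  bounce: vy ← 0.48·1.711 = 0.821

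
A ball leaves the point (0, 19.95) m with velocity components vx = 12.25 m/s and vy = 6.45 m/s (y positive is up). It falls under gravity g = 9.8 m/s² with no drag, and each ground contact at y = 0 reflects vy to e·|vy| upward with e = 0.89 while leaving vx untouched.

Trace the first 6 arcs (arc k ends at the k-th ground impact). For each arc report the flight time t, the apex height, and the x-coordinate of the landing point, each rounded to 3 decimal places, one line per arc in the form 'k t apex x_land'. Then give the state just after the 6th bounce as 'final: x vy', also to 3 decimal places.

Arc 1: start y=19.950, vy=6.450 → t=2.781, apex=22.073, x_land=34.062, impact vy=-20.800
  bounce: vy ← 0.89·20.800 = 18.512
Arc 2: start y=0.000, vy=18.512 → t=3.778, apex=17.484, x_land=80.341, impact vy=-18.512
  bounce: vy ← 0.89·18.512 = 16.475
Arc 3: start y=0.000, vy=16.475 → t=3.362, apex=13.849, x_land=121.529, impact vy=-16.475
  bounce: vy ← 0.89·16.475 = 14.663
Arc 4: start y=0.000, vy=14.663 → t=2.992, apex=10.970, x_land=158.187, impact vy=-14.663
  bounce: vy ← 0.89·14.663 = 13.050
Arc 5: start y=0.000, vy=13.050 → t=2.663, apex=8.689, x_land=190.812, impact vy=-13.050
  bounce: vy ← 0.89·13.050 = 11.615
Arc 6: start y=0.000, vy=11.615 → t=2.370, apex=6.883, x_land=219.849, impact vy=-11.615
  bounce: vy ← 0.89·11.615 = 10.337

1 2.781 22.073 34.062
2 3.778 17.484 80.341
3 3.362 13.849 121.529
4 2.992 10.970 158.187
5 2.663 8.689 190.812
6 2.370 6.883 219.849
final: 219.849 10.337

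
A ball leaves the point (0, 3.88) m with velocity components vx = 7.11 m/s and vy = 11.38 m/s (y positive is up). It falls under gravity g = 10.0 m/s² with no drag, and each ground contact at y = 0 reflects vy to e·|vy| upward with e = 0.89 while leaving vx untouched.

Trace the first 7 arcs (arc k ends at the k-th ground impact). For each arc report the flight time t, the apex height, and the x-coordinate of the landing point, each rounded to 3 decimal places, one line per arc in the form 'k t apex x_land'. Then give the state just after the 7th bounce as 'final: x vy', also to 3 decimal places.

Arc 1: start y=3.880, vy=11.380 → t=2.577, apex=10.355, x_land=18.323, impact vy=-14.391
  bounce: vy ← 0.89·14.391 = 12.808
Arc 2: start y=0.000, vy=12.808 → t=2.562, apex=8.202, x_land=36.536, impact vy=-12.808
  bounce: vy ← 0.89·12.808 = 11.399
Arc 3: start y=0.000, vy=11.399 → t=2.280, apex=6.497, x_land=52.746, impact vy=-11.399
  bounce: vy ← 0.89·11.399 = 10.145
Arc 4: start y=0.000, vy=10.145 → t=2.029, apex=5.146, x_land=67.173, impact vy=-10.145
  bounce: vy ← 0.89·10.145 = 9.029
Arc 5: start y=0.000, vy=9.029 → t=1.806, apex=4.076, x_land=80.012, impact vy=-9.029
  bounce: vy ← 0.89·9.029 = 8.036
Arc 6: start y=0.000, vy=8.036 → t=1.607, apex=3.229, x_land=91.440, impact vy=-8.036
  bounce: vy ← 0.89·8.036 = 7.152
Arc 7: start y=0.000, vy=7.152 → t=1.430, apex=2.558, x_land=101.610, impact vy=-7.152
  bounce: vy ← 0.89·7.152 = 6.365

1 2.577 10.355 18.323
2 2.562 8.202 36.536
3 2.280 6.497 52.746
4 2.029 5.146 67.173
5 1.806 4.076 80.012
6 1.607 3.229 91.440
7 1.430 2.558 101.610
final: 101.610 6.365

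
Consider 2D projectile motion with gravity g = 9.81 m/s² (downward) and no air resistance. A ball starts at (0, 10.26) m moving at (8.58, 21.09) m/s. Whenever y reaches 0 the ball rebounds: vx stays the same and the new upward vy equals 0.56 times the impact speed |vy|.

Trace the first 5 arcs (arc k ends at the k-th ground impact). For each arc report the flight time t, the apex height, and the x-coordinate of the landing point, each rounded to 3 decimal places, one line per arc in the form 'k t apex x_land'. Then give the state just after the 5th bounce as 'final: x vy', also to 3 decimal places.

1 4.741 32.930 40.677
2 2.902 10.327 65.576
3 1.625 3.239 79.519
4 0.910 1.016 87.328
5 0.510 0.318 91.700
final: 91.700 1.400

Arc 1: start y=10.260, vy=21.090 → t=4.741, apex=32.930, x_land=40.677, impact vy=-25.418
  bounce: vy ← 0.56·25.418 = 14.234
Arc 2: start y=0.000, vy=14.234 → t=2.902, apex=10.327, x_land=65.576, impact vy=-14.234
  bounce: vy ← 0.56·14.234 = 7.971
Arc 3: start y=0.000, vy=7.971 → t=1.625, apex=3.239, x_land=79.519, impact vy=-7.971
  bounce: vy ← 0.56·7.971 = 4.464
Arc 4: start y=0.000, vy=4.464 → t=0.910, apex=1.016, x_land=87.328, impact vy=-4.464
  bounce: vy ← 0.56·4.464 = 2.500
Arc 5: start y=0.000, vy=2.500 → t=0.510, apex=0.318, x_land=91.700, impact vy=-2.500
  bounce: vy ← 0.56·2.500 = 1.400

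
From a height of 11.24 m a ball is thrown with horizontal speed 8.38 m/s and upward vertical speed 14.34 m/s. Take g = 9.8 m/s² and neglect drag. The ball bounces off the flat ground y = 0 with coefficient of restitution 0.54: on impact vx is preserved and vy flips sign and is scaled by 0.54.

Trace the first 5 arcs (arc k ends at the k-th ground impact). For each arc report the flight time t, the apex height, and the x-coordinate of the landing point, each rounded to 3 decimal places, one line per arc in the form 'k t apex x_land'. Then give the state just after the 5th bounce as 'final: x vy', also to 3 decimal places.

1 3.569 21.732 29.910
2 2.274 6.337 48.970
3 1.228 1.848 59.262
4 0.663 0.539 64.820
5 0.358 0.157 67.821
final: 67.821 0.948

Arc 1: start y=11.240, vy=14.340 → t=3.569, apex=21.732, x_land=29.910, impact vy=-20.638
  bounce: vy ← 0.54·20.638 = 11.145
Arc 2: start y=0.000, vy=11.145 → t=2.274, apex=6.337, x_land=48.970, impact vy=-11.145
  bounce: vy ← 0.54·11.145 = 6.018
Arc 3: start y=0.000, vy=6.018 → t=1.228, apex=1.848, x_land=59.262, impact vy=-6.018
  bounce: vy ← 0.54·6.018 = 3.250
Arc 4: start y=0.000, vy=3.250 → t=0.663, apex=0.539, x_land=64.820, impact vy=-3.250
  bounce: vy ← 0.54·3.250 = 1.755
Arc 5: start y=0.000, vy=1.755 → t=0.358, apex=0.157, x_land=67.821, impact vy=-1.755
  bounce: vy ← 0.54·1.755 = 0.948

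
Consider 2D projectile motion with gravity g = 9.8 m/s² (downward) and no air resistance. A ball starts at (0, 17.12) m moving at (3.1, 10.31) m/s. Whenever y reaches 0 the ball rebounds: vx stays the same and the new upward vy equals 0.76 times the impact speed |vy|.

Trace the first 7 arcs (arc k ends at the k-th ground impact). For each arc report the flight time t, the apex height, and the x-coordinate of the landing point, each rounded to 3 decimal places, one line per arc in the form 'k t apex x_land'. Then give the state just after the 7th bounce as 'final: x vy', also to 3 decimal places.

1 3.197 22.543 9.911
2 3.260 13.021 20.017
3 2.478 7.521 27.699
4 1.883 4.344 33.536
5 1.431 2.509 37.973
6 1.088 1.449 41.345
7 0.827 0.837 43.907
final: 43.907 3.078

Arc 1: start y=17.120, vy=10.310 → t=3.197, apex=22.543, x_land=9.911, impact vy=-21.020
  bounce: vy ← 0.76·21.020 = 15.975
Arc 2: start y=0.000, vy=15.975 → t=3.260, apex=13.021, x_land=20.017, impact vy=-15.975
  bounce: vy ← 0.76·15.975 = 12.141
Arc 3: start y=0.000, vy=12.141 → t=2.478, apex=7.521, x_land=27.699, impact vy=-12.141
  bounce: vy ← 0.76·12.141 = 9.227
Arc 4: start y=0.000, vy=9.227 → t=1.883, apex=4.344, x_land=33.536, impact vy=-9.227
  bounce: vy ← 0.76·9.227 = 7.013
Arc 5: start y=0.000, vy=7.013 → t=1.431, apex=2.509, x_land=37.973, impact vy=-7.013
  bounce: vy ← 0.76·7.013 = 5.330
Arc 6: start y=0.000, vy=5.330 → t=1.088, apex=1.449, x_land=41.345, impact vy=-5.330
  bounce: vy ← 0.76·5.330 = 4.051
Arc 7: start y=0.000, vy=4.051 → t=0.827, apex=0.837, x_land=43.907, impact vy=-4.051
  bounce: vy ← 0.76·4.051 = 3.078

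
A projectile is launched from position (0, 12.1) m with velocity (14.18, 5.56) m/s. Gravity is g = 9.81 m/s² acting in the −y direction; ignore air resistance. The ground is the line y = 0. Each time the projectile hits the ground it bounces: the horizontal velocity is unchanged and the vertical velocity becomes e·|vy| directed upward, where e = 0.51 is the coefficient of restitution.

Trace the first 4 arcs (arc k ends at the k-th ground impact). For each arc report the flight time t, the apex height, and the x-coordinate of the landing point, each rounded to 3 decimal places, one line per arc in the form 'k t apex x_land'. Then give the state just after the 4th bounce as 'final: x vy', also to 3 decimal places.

Arc 1: start y=12.100, vy=5.560 → t=2.237, apex=13.676, x_land=31.714, impact vy=-16.380
  bounce: vy ← 0.51·16.380 = 8.354
Arc 2: start y=0.000, vy=8.354 → t=1.703, apex=3.557, x_land=55.865, impact vy=-8.354
  bounce: vy ← 0.51·8.354 = 4.261
Arc 3: start y=0.000, vy=4.261 → t=0.869, apex=0.925, x_land=68.182, impact vy=-4.261
  bounce: vy ← 0.51·4.261 = 2.173
Arc 4: start y=0.000, vy=2.173 → t=0.443, apex=0.241, x_land=74.463, impact vy=-2.173
  bounce: vy ← 0.51·2.173 = 1.108

1 2.237 13.676 31.714
2 1.703 3.557 55.865
3 0.869 0.925 68.182
4 0.443 0.241 74.463
final: 74.463 1.108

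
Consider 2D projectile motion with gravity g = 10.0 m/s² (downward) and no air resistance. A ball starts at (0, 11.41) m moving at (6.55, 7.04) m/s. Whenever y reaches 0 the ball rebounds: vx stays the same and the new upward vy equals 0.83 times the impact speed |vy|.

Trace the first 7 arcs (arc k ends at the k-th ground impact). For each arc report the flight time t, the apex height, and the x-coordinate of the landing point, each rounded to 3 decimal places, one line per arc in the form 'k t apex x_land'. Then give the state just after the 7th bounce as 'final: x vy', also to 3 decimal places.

1 2.371 13.888 15.528
2 2.767 9.567 33.649
3 2.296 6.591 48.689
4 1.906 4.541 61.173
5 1.582 3.128 71.534
6 1.313 2.155 80.134
7 1.090 1.484 87.272
final: 87.272 4.523

Arc 1: start y=11.410, vy=7.040 → t=2.371, apex=13.888, x_land=15.528, impact vy=-16.666
  bounce: vy ← 0.83·16.666 = 13.833
Arc 2: start y=0.000, vy=13.833 → t=2.767, apex=9.567, x_land=33.649, impact vy=-13.833
  bounce: vy ← 0.83·13.833 = 11.481
Arc 3: start y=0.000, vy=11.481 → t=2.296, apex=6.591, x_land=48.689, impact vy=-11.481
  bounce: vy ← 0.83·11.481 = 9.530
Arc 4: start y=0.000, vy=9.530 → t=1.906, apex=4.541, x_land=61.173, impact vy=-9.530
  bounce: vy ← 0.83·9.530 = 7.909
Arc 5: start y=0.000, vy=7.909 → t=1.582, apex=3.128, x_land=71.534, impact vy=-7.909
  bounce: vy ← 0.83·7.909 = 6.565
Arc 6: start y=0.000, vy=6.565 → t=1.313, apex=2.155, x_land=80.134, impact vy=-6.565
  bounce: vy ← 0.83·6.565 = 5.449
Arc 7: start y=0.000, vy=5.449 → t=1.090, apex=1.484, x_land=87.272, impact vy=-5.449
  bounce: vy ← 0.83·5.449 = 4.523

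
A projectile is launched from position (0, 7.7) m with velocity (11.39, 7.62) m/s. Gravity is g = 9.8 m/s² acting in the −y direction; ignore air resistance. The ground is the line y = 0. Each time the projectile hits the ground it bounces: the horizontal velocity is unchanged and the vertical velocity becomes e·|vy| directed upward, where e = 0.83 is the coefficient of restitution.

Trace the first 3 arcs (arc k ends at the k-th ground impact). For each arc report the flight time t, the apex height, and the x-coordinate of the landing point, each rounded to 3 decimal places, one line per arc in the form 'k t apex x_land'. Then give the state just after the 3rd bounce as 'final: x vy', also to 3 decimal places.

Arc 1: start y=7.700, vy=7.620 → t=2.253, apex=10.662, x_land=25.658, impact vy=-14.456
  bounce: vy ← 0.83·14.456 = 11.999
Arc 2: start y=0.000, vy=11.999 → t=2.449, apex=7.345, x_land=53.549, impact vy=-11.999
  bounce: vy ← 0.83·11.999 = 9.959
Arc 3: start y=0.000, vy=9.959 → t=2.032, apex=5.060, x_land=76.698, impact vy=-9.959
  bounce: vy ← 0.83·9.959 = 8.266

1 2.253 10.662 25.658
2 2.449 7.345 53.549
3 2.032 5.060 76.698
final: 76.698 8.266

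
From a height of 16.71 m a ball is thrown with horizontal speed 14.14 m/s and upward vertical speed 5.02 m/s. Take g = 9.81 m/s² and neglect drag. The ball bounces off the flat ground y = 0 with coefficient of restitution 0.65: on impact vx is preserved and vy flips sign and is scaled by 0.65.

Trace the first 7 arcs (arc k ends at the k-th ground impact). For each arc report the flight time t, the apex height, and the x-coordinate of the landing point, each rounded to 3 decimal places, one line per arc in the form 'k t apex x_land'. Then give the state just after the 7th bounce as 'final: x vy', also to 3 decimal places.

1 2.427 17.994 34.319
2 2.490 7.603 69.527
3 1.618 3.212 92.412
4 1.052 1.357 107.288
5 0.684 0.573 116.957
6 0.444 0.242 123.241
7 0.289 0.102 127.327
final: 127.327 0.921

Arc 1: start y=16.710, vy=5.020 → t=2.427, apex=17.994, x_land=34.319, impact vy=-18.790
  bounce: vy ← 0.65·18.790 = 12.213
Arc 2: start y=0.000, vy=12.213 → t=2.490, apex=7.603, x_land=69.527, impact vy=-12.213
  bounce: vy ← 0.65·12.213 = 7.939
Arc 3: start y=0.000, vy=7.939 → t=1.618, apex=3.212, x_land=92.412, impact vy=-7.939
  bounce: vy ← 0.65·7.939 = 5.160
Arc 4: start y=0.000, vy=5.160 → t=1.052, apex=1.357, x_land=107.288, impact vy=-5.160
  bounce: vy ← 0.65·5.160 = 3.354
Arc 5: start y=0.000, vy=3.354 → t=0.684, apex=0.573, x_land=116.957, impact vy=-3.354
  bounce: vy ← 0.65·3.354 = 2.180
Arc 6: start y=0.000, vy=2.180 → t=0.444, apex=0.242, x_land=123.241, impact vy=-2.180
  bounce: vy ← 0.65·2.180 = 1.417
Arc 7: start y=0.000, vy=1.417 → t=0.289, apex=0.102, x_land=127.327, impact vy=-1.417
  bounce: vy ← 0.65·1.417 = 0.921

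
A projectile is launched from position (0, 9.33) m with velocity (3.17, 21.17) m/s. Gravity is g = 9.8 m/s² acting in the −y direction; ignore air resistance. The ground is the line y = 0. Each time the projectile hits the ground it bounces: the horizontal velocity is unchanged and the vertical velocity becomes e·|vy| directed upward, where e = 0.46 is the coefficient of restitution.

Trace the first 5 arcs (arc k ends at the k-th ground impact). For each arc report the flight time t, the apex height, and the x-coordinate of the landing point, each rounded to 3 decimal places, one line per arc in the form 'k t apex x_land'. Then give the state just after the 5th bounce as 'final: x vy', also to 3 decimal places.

1 4.724 32.196 14.974
2 2.358 6.813 22.449
3 1.085 1.442 25.888
4 0.499 0.305 27.470
5 0.230 0.065 28.197
final: 28.197 0.517

Arc 1: start y=9.330, vy=21.170 → t=4.724, apex=32.196, x_land=14.974, impact vy=-25.120
  bounce: vy ← 0.46·25.120 = 11.555
Arc 2: start y=0.000, vy=11.555 → t=2.358, apex=6.813, x_land=22.449, impact vy=-11.555
  bounce: vy ← 0.46·11.555 = 5.315
Arc 3: start y=0.000, vy=5.315 → t=1.085, apex=1.442, x_land=25.888, impact vy=-5.315
  bounce: vy ← 0.46·5.315 = 2.445
Arc 4: start y=0.000, vy=2.445 → t=0.499, apex=0.305, x_land=27.470, impact vy=-2.445
  bounce: vy ← 0.46·2.445 = 1.125
Arc 5: start y=0.000, vy=1.125 → t=0.230, apex=0.065, x_land=28.197, impact vy=-1.125
  bounce: vy ← 0.46·1.125 = 0.517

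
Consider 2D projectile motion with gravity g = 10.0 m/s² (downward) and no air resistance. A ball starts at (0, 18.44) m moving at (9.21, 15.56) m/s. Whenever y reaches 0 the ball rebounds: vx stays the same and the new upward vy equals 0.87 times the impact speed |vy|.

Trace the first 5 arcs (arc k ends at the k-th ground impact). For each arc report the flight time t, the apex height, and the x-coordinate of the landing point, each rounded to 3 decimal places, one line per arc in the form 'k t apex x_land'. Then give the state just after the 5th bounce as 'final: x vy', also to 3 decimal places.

1 4.028 30.546 37.095
2 4.301 23.120 76.704
3 3.742 17.500 111.164
4 3.255 13.245 141.145
5 2.832 10.025 167.228
final: 167.228 12.319

Arc 1: start y=18.440, vy=15.560 → t=4.028, apex=30.546, x_land=37.095, impact vy=-24.717
  bounce: vy ← 0.87·24.717 = 21.503
Arc 2: start y=0.000, vy=21.503 → t=4.301, apex=23.120, x_land=76.704, impact vy=-21.503
  bounce: vy ← 0.87·21.503 = 18.708
Arc 3: start y=0.000, vy=18.708 → t=3.742, apex=17.500, x_land=111.164, impact vy=-18.708
  bounce: vy ← 0.87·18.708 = 16.276
Arc 4: start y=0.000, vy=16.276 → t=3.255, apex=13.245, x_land=141.145, impact vy=-16.276
  bounce: vy ← 0.87·16.276 = 14.160
Arc 5: start y=0.000, vy=14.160 → t=2.832, apex=10.025, x_land=167.228, impact vy=-14.160
  bounce: vy ← 0.87·14.160 = 12.319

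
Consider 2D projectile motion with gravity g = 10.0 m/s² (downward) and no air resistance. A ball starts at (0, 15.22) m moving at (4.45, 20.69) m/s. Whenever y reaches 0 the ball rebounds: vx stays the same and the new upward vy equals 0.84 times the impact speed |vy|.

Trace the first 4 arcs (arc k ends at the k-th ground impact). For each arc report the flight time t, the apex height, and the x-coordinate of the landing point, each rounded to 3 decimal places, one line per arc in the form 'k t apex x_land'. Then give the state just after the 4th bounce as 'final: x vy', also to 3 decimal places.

Arc 1: start y=15.220, vy=20.690 → t=4.775, apex=36.624, x_land=21.251, impact vy=-27.064
  bounce: vy ← 0.84·27.064 = 22.734
Arc 2: start y=0.000, vy=22.734 → t=4.547, apex=25.842, x_land=41.484, impact vy=-22.734
  bounce: vy ← 0.84·22.734 = 19.097
Arc 3: start y=0.000, vy=19.097 → t=3.819, apex=18.234, x_land=58.480, impact vy=-19.097
  bounce: vy ← 0.84·19.097 = 16.041
Arc 4: start y=0.000, vy=16.041 → t=3.208, apex=12.866, x_land=72.756, impact vy=-16.041
  bounce: vy ← 0.84·16.041 = 13.475

1 4.775 36.624 21.251
2 4.547 25.842 41.484
3 3.819 18.234 58.480
4 3.208 12.866 72.756
final: 72.756 13.475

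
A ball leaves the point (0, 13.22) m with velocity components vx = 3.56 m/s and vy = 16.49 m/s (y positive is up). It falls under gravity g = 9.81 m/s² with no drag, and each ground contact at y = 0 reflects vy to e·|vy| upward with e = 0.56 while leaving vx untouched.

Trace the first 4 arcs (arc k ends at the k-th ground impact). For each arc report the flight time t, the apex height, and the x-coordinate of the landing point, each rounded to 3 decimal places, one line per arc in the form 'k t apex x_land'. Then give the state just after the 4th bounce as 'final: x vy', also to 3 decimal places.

Arc 1: start y=13.220, vy=16.490 → t=4.031, apex=27.079, x_land=14.349, impact vy=-23.050
  bounce: vy ← 0.56·23.050 = 12.908
Arc 2: start y=0.000, vy=12.908 → t=2.632, apex=8.492, x_land=23.717, impact vy=-12.908
  bounce: vy ← 0.56·12.908 = 7.228
Arc 3: start y=0.000, vy=7.228 → t=1.474, apex=2.663, x_land=28.964, impact vy=-7.228
  bounce: vy ← 0.56·7.228 = 4.048
Arc 4: start y=0.000, vy=4.048 → t=0.825, apex=0.835, x_land=31.902, impact vy=-4.048
  bounce: vy ← 0.56·4.048 = 2.267

1 4.031 27.079 14.349
2 2.632 8.492 23.717
3 1.474 2.663 28.964
4 0.825 0.835 31.902
final: 31.902 2.267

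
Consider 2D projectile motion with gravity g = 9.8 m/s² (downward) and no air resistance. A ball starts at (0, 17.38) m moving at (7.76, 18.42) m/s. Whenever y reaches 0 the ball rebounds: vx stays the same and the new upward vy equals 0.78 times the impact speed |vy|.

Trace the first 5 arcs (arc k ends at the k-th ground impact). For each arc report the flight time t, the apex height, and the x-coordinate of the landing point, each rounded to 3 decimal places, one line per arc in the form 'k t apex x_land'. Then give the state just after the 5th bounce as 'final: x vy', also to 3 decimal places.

Arc 1: start y=17.380, vy=18.420 → t=4.540, apex=34.691, x_land=35.233, impact vy=-26.076
  bounce: vy ← 0.78·26.076 = 20.339
Arc 2: start y=0.000, vy=20.339 → t=4.151, apex=21.106, x_land=67.444, impact vy=-20.339
  bounce: vy ← 0.78·20.339 = 15.864
Arc 3: start y=0.000, vy=15.864 → t=3.238, apex=12.841, x_land=92.568, impact vy=-15.864
  bounce: vy ← 0.78·15.864 = 12.374
Arc 4: start y=0.000, vy=12.374 → t=2.525, apex=7.812, x_land=112.165, impact vy=-12.374
  bounce: vy ← 0.78·12.374 = 9.652
Arc 5: start y=0.000, vy=9.652 → t=1.970, apex=4.753, x_land=127.450, impact vy=-9.652
  bounce: vy ← 0.78·9.652 = 7.529

1 4.540 34.691 35.233
2 4.151 21.106 67.444
3 3.238 12.841 92.568
4 2.525 7.812 112.165
5 1.970 4.753 127.450
final: 127.450 7.529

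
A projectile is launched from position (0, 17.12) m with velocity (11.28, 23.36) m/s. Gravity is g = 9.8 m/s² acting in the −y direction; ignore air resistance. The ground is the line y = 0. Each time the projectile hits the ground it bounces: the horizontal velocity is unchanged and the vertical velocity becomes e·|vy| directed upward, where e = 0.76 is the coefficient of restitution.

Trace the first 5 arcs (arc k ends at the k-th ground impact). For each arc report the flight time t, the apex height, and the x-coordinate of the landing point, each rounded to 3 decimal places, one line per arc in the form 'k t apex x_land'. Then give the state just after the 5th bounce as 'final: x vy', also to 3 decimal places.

Arc 1: start y=17.120, vy=23.360 → t=5.413, apex=44.961, x_land=61.057, impact vy=-29.686
  bounce: vy ← 0.76·29.686 = 22.561
Arc 2: start y=0.000, vy=22.561 → t=4.604, apex=25.970, x_land=112.993, impact vy=-22.561
  bounce: vy ← 0.76·22.561 = 17.146
Arc 3: start y=0.000, vy=17.146 → t=3.499, apex=15.000, x_land=152.465, impact vy=-17.146
  bounce: vy ← 0.76·17.146 = 13.031
Arc 4: start y=0.000, vy=13.031 → t=2.659, apex=8.664, x_land=182.464, impact vy=-13.031
  bounce: vy ← 0.76·13.031 = 9.904
Arc 5: start y=0.000, vy=9.904 → t=2.021, apex=5.004, x_land=205.263, impact vy=-9.904
  bounce: vy ← 0.76·9.904 = 7.527

1 5.413 44.961 61.057
2 4.604 25.970 112.993
3 3.499 15.000 152.465
4 2.659 8.664 182.464
5 2.021 5.004 205.263
final: 205.263 7.527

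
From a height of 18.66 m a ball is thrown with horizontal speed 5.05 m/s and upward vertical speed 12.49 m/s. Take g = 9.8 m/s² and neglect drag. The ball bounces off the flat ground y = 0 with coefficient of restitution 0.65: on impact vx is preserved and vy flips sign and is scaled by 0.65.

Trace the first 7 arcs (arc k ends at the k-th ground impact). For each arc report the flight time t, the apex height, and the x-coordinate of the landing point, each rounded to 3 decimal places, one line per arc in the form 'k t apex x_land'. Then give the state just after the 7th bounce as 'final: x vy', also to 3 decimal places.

1 3.605 26.619 18.207
2 3.030 11.247 33.508
3 1.970 4.752 43.454
4 1.280 2.008 49.919
5 0.832 0.848 54.121
6 0.541 0.358 56.853
7 0.352 0.151 58.628
final: 58.628 1.120

Arc 1: start y=18.660, vy=12.490 → t=3.605, apex=26.619, x_land=18.207, impact vy=-22.842
  bounce: vy ← 0.65·22.842 = 14.847
Arc 2: start y=0.000, vy=14.847 → t=3.030, apex=11.247, x_land=33.508, impact vy=-14.847
  bounce: vy ← 0.65·14.847 = 9.651
Arc 3: start y=0.000, vy=9.651 → t=1.970, apex=4.752, x_land=43.454, impact vy=-9.651
  bounce: vy ← 0.65·9.651 = 6.273
Arc 4: start y=0.000, vy=6.273 → t=1.280, apex=2.008, x_land=49.919, impact vy=-6.273
  bounce: vy ← 0.65·6.273 = 4.077
Arc 5: start y=0.000, vy=4.077 → t=0.832, apex=0.848, x_land=54.121, impact vy=-4.077
  bounce: vy ← 0.65·4.077 = 2.650
Arc 6: start y=0.000, vy=2.650 → t=0.541, apex=0.358, x_land=56.853, impact vy=-2.650
  bounce: vy ← 0.65·2.650 = 1.723
Arc 7: start y=0.000, vy=1.723 → t=0.352, apex=0.151, x_land=58.628, impact vy=-1.723
  bounce: vy ← 0.65·1.723 = 1.120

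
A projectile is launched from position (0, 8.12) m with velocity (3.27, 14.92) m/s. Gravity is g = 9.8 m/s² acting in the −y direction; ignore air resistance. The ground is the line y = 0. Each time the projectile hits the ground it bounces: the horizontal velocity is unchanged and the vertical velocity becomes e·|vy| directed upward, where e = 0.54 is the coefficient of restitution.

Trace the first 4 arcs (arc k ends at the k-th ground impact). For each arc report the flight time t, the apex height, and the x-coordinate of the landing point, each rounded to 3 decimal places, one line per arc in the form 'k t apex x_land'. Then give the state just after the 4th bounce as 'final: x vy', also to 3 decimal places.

1 3.516 19.477 11.498
2 2.153 5.680 18.539
3 1.163 1.656 22.341
4 0.628 0.483 24.394
final: 24.394 1.661

Arc 1: start y=8.120, vy=14.920 → t=3.516, apex=19.477, x_land=11.498, impact vy=-19.539
  bounce: vy ← 0.54·19.539 = 10.551
Arc 2: start y=0.000, vy=10.551 → t=2.153, apex=5.680, x_land=18.539, impact vy=-10.551
  bounce: vy ← 0.54·10.551 = 5.697
Arc 3: start y=0.000, vy=5.697 → t=1.163, apex=1.656, x_land=22.341, impact vy=-5.697
  bounce: vy ← 0.54·5.697 = 3.077
Arc 4: start y=0.000, vy=3.077 → t=0.628, apex=0.483, x_land=24.394, impact vy=-3.077
  bounce: vy ← 0.54·3.077 = 1.661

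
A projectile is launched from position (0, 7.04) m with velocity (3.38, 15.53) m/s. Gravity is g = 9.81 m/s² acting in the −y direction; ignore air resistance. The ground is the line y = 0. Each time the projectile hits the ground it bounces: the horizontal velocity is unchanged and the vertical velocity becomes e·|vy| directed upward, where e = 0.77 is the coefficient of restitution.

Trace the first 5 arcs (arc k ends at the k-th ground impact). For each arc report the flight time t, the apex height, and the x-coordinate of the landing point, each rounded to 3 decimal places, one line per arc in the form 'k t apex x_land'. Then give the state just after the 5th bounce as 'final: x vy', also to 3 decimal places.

1 3.568 19.333 12.061
2 3.057 11.462 22.395
3 2.354 6.796 30.352
4 1.813 4.029 36.479
5 1.396 2.389 41.197
final: 41.197 5.272

Arc 1: start y=7.040, vy=15.530 → t=3.568, apex=19.333, x_land=12.061, impact vy=-19.476
  bounce: vy ← 0.77·19.476 = 14.996
Arc 2: start y=0.000, vy=14.996 → t=3.057, apex=11.462, x_land=22.395, impact vy=-14.996
  bounce: vy ← 0.77·14.996 = 11.547
Arc 3: start y=0.000, vy=11.547 → t=2.354, apex=6.796, x_land=30.352, impact vy=-11.547
  bounce: vy ← 0.77·11.547 = 8.891
Arc 4: start y=0.000, vy=8.891 → t=1.813, apex=4.029, x_land=36.479, impact vy=-8.891
  bounce: vy ← 0.77·8.891 = 6.846
Arc 5: start y=0.000, vy=6.846 → t=1.396, apex=2.389, x_land=41.197, impact vy=-6.846
  bounce: vy ← 0.77·6.846 = 5.272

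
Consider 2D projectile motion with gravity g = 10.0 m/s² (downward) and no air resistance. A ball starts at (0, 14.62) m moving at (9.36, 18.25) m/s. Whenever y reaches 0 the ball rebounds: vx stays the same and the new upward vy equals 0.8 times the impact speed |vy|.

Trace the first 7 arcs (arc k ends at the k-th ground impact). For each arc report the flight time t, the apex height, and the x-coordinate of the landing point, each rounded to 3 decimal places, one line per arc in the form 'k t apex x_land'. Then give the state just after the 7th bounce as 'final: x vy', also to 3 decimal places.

Arc 1: start y=14.620, vy=18.250 → t=4.326, apex=31.273, x_land=40.491, impact vy=-25.009
  bounce: vy ← 0.8·25.009 = 20.007
Arc 2: start y=0.000, vy=20.007 → t=4.001, apex=20.015, x_land=77.945, impact vy=-20.007
  bounce: vy ← 0.8·20.007 = 16.006
Arc 3: start y=0.000, vy=16.006 → t=3.201, apex=12.809, x_land=107.908, impact vy=-16.006
  bounce: vy ← 0.8·16.006 = 12.805
Arc 4: start y=0.000, vy=12.805 → t=2.561, apex=8.198, x_land=131.878, impact vy=-12.805
  bounce: vy ← 0.8·12.805 = 10.244
Arc 5: start y=0.000, vy=10.244 → t=2.049, apex=5.247, x_land=151.054, impact vy=-10.244
  bounce: vy ← 0.8·10.244 = 8.195
Arc 6: start y=0.000, vy=8.195 → t=1.639, apex=3.358, x_land=166.396, impact vy=-8.195
  bounce: vy ← 0.8·8.195 = 6.556
Arc 7: start y=0.000, vy=6.556 → t=1.311, apex=2.149, x_land=178.668, impact vy=-6.556
  bounce: vy ← 0.8·6.556 = 5.245

1 4.326 31.273 40.491
2 4.001 20.015 77.945
3 3.201 12.809 107.908
4 2.561 8.198 131.878
5 2.049 5.247 151.054
6 1.639 3.358 166.396
7 1.311 2.149 178.668
final: 178.668 5.245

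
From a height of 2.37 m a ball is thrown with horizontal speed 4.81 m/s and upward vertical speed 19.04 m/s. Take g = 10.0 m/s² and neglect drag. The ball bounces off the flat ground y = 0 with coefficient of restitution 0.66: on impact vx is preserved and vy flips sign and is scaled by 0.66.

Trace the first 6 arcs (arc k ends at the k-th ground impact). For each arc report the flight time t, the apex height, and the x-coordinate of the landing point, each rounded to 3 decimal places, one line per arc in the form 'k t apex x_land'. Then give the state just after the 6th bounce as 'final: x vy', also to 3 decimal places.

1 3.929 20.496 18.897
2 2.673 8.928 31.752
3 1.764 3.889 40.236
4 1.164 1.694 45.836
5 0.768 0.738 49.531
6 0.507 0.321 51.971
final: 51.971 1.673

Arc 1: start y=2.370, vy=19.040 → t=3.929, apex=20.496, x_land=18.897, impact vy=-20.247
  bounce: vy ← 0.66·20.247 = 13.363
Arc 2: start y=0.000, vy=13.363 → t=2.673, apex=8.928, x_land=31.752, impact vy=-13.363
  bounce: vy ← 0.66·13.363 = 8.819
Arc 3: start y=0.000, vy=8.819 → t=1.764, apex=3.889, x_land=40.236, impact vy=-8.819
  bounce: vy ← 0.66·8.819 = 5.821
Arc 4: start y=0.000, vy=5.821 → t=1.164, apex=1.694, x_land=45.836, impact vy=-5.821
  bounce: vy ← 0.66·5.821 = 3.842
Arc 5: start y=0.000, vy=3.842 → t=0.768, apex=0.738, x_land=49.531, impact vy=-3.842
  bounce: vy ← 0.66·3.842 = 2.536
Arc 6: start y=0.000, vy=2.536 → t=0.507, apex=0.321, x_land=51.971, impact vy=-2.536
  bounce: vy ← 0.66·2.536 = 1.673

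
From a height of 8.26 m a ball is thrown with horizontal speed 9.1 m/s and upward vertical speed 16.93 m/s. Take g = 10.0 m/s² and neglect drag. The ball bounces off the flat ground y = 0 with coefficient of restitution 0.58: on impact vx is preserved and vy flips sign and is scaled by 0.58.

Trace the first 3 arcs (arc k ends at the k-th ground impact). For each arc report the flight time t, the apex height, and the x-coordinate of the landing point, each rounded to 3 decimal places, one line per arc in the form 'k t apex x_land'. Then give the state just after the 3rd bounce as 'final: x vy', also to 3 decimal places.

1 3.819 22.591 34.749
2 2.466 7.600 57.187
3 1.430 2.557 70.201
final: 70.201 4.147

Arc 1: start y=8.260, vy=16.930 → t=3.819, apex=22.591, x_land=34.749, impact vy=-21.256
  bounce: vy ← 0.58·21.256 = 12.329
Arc 2: start y=0.000, vy=12.329 → t=2.466, apex=7.600, x_land=57.187, impact vy=-12.329
  bounce: vy ← 0.58·12.329 = 7.151
Arc 3: start y=0.000, vy=7.151 → t=1.430, apex=2.557, x_land=70.201, impact vy=-7.151
  bounce: vy ← 0.58·7.151 = 4.147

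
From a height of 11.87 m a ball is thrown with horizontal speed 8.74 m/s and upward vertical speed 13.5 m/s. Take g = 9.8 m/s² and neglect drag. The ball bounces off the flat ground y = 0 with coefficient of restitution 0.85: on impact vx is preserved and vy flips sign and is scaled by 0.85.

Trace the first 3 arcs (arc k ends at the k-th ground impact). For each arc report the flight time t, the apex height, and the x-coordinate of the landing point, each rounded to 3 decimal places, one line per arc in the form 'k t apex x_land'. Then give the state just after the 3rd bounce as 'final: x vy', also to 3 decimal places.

Arc 1: start y=11.870, vy=13.500 → t=3.456, apex=21.168, x_land=30.206, impact vy=-20.369
  bounce: vy ← 0.85·20.369 = 17.314
Arc 2: start y=0.000, vy=17.314 → t=3.533, apex=15.294, x_land=61.088, impact vy=-17.314
  bounce: vy ← 0.85·17.314 = 14.717
Arc 3: start y=0.000, vy=14.717 → t=3.003, apex=11.050, x_land=87.338, impact vy=-14.717
  bounce: vy ← 0.85·14.717 = 12.509

1 3.456 21.168 30.206
2 3.533 15.294 61.088
3 3.003 11.050 87.338
final: 87.338 12.509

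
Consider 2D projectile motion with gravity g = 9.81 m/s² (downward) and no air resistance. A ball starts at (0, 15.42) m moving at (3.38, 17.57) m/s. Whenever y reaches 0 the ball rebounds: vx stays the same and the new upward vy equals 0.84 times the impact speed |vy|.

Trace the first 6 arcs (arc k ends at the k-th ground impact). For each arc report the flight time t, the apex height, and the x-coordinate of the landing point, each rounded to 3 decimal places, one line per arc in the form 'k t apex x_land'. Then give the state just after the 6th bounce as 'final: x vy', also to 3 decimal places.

Arc 1: start y=15.420, vy=17.570 → t=4.311, apex=31.154, x_land=14.572, impact vy=-24.723
  bounce: vy ← 0.84·24.723 = 20.768
Arc 2: start y=0.000, vy=20.768 → t=4.234, apex=21.982, x_land=28.883, impact vy=-20.768
  bounce: vy ← 0.84·20.768 = 17.445
Arc 3: start y=0.000, vy=17.445 → t=3.557, apex=15.511, x_land=40.904, impact vy=-17.445
  bounce: vy ← 0.84·17.445 = 14.654
Arc 4: start y=0.000, vy=14.654 → t=2.987, apex=10.944, x_land=51.002, impact vy=-14.654
  bounce: vy ← 0.84·14.654 = 12.309
Arc 5: start y=0.000, vy=12.309 → t=2.509, apex=7.722, x_land=59.484, impact vy=-12.309
  bounce: vy ← 0.84·12.309 = 10.340
Arc 6: start y=0.000, vy=10.340 → t=2.108, apex=5.449, x_land=66.609, impact vy=-10.340
  bounce: vy ← 0.84·10.340 = 8.685

1 4.311 31.154 14.572
2 4.234 21.982 28.883
3 3.557 15.511 40.904
4 2.987 10.944 51.002
5 2.509 7.722 59.484
6 2.108 5.449 66.609
final: 66.609 8.685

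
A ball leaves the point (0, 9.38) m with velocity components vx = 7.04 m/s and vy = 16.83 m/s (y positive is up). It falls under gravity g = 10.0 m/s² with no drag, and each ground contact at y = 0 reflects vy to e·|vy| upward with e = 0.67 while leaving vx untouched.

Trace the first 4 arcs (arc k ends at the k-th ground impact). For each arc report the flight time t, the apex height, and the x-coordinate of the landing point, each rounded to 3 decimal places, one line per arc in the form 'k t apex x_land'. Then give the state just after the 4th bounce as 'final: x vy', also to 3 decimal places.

1 3.853 23.542 27.124
2 2.908 10.568 47.594
3 1.948 4.744 61.309
4 1.305 2.130 70.498
final: 70.498 4.373

Arc 1: start y=9.380, vy=16.830 → t=3.853, apex=23.542, x_land=27.124, impact vy=-21.699
  bounce: vy ← 0.67·21.699 = 14.538
Arc 2: start y=0.000, vy=14.538 → t=2.908, apex=10.568, x_land=47.594, impact vy=-14.538
  bounce: vy ← 0.67·14.538 = 9.741
Arc 3: start y=0.000, vy=9.741 → t=1.948, apex=4.744, x_land=61.309, impact vy=-9.741
  bounce: vy ← 0.67·9.741 = 6.526
Arc 4: start y=0.000, vy=6.526 → t=1.305, apex=2.130, x_land=70.498, impact vy=-6.526
  bounce: vy ← 0.67·6.526 = 4.373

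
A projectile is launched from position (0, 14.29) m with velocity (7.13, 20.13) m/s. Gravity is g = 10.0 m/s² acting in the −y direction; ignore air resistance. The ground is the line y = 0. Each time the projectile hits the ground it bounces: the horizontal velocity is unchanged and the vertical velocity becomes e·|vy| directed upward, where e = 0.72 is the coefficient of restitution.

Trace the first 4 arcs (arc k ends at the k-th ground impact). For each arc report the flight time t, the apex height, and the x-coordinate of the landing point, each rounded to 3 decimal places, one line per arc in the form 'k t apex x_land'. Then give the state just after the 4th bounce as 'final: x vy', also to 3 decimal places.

1 4.642 34.551 33.095
2 3.785 17.911 60.085
3 2.725 9.285 79.518
4 1.962 4.813 93.509
final: 93.509 7.064

Arc 1: start y=14.290, vy=20.130 → t=4.642, apex=34.551, x_land=33.095, impact vy=-26.287
  bounce: vy ← 0.72·26.287 = 18.927
Arc 2: start y=0.000, vy=18.927 → t=3.785, apex=17.911, x_land=60.085, impact vy=-18.927
  bounce: vy ← 0.72·18.927 = 13.627
Arc 3: start y=0.000, vy=13.627 → t=2.725, apex=9.285, x_land=79.518, impact vy=-13.627
  bounce: vy ← 0.72·13.627 = 9.812
Arc 4: start y=0.000, vy=9.812 → t=1.962, apex=4.813, x_land=93.509, impact vy=-9.812
  bounce: vy ← 0.72·9.812 = 7.064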